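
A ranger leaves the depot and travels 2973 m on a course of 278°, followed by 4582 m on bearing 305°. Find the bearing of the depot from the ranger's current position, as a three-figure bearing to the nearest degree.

114°

Leg 1 (278°, 2973 m): east 2973 sin 278° = -2944.07, north 2973 cos 278° = 413.76
Leg 2 (305°, 4582 m): east 4582 sin 305° = -3753.35, north 4582 cos 305° = 2628.13
Net displacement: -6697.42 east, 3041.89 north. Direction back to start is (6697.42, -3041.89): bearing = atan2(6697.42, -3041.89) mod 360° = 114.43° ≈ 114°.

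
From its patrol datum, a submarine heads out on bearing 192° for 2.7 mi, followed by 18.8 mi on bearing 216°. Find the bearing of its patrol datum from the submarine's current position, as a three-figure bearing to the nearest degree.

033°

Leg 1 (192°, 2.7 mi): east 2.7 sin 192° = -0.56, north 2.7 cos 192° = -2.64
Leg 2 (216°, 18.8 mi): east 18.8 sin 216° = -11.05, north 18.8 cos 216° = -15.21
Net displacement: -11.61 east, -17.85 north. Direction back to start is (11.61, 17.85): bearing = atan2(11.61, 17.85) mod 360° = 33.04° ≈ 033°.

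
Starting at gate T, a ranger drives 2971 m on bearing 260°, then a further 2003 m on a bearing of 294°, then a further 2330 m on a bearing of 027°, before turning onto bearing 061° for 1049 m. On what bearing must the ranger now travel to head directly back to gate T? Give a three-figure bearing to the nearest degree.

136°

Leg 1 (260°, 2971 m): east 2971 sin 260° = -2925.86, north 2971 cos 260° = -515.91
Leg 2 (294°, 2003 m): east 2003 sin 294° = -1829.83, north 2003 cos 294° = 814.69
Leg 3 (027°, 2330 m): east 2330 sin 27° = 1057.80, north 2330 cos 27° = 2076.05
Leg 4 (061°, 1049 m): east 1049 sin 61° = 917.48, north 1049 cos 61° = 508.57
Net displacement: -2780.42 east, 2883.40 north. Direction back to start is (2780.42, -2883.40): bearing = atan2(2780.42, -2883.40) mod 360° = 136.04° ≈ 136°.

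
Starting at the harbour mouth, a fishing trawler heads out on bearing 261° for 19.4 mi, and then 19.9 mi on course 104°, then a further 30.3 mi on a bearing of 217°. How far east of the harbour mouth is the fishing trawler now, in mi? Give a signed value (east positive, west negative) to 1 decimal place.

-18.1 mi

Leg 1 (261°, 19.4 mi): east 19.4 sin 261° = -19.16, north 19.4 cos 261° = -3.03
Leg 2 (104°, 19.9 mi): east 19.9 sin 104° = 19.31, north 19.9 cos 104° = -4.81
Leg 3 (217°, 30.3 mi): east 30.3 sin 217° = -18.23, north 30.3 cos 217° = -24.20
Net east component: -18.09 mi.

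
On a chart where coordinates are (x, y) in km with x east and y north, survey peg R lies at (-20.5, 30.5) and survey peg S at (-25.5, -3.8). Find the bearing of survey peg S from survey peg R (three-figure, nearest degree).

188°

Δeast = -25.5 − -20.5 = -5.00; Δnorth = -3.8 − 30.5 = -34.30.
Bearing = atan2(Δeast, Δnorth) mod 360° = 188.29° ≈ 188°.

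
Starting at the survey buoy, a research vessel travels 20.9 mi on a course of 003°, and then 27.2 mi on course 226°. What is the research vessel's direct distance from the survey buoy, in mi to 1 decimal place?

Leg 1 (003°, 20.9 mi): east 20.9 sin 3° = 1.09, north 20.9 cos 3° = 20.87
Leg 2 (226°, 27.2 mi): east 27.2 sin 226° = -19.57, north 27.2 cos 226° = -18.89
Net: -18.47 east, 1.98 north. Distance = √((-18.47)² + (1.98)²) = 18.578 mi.

18.6 mi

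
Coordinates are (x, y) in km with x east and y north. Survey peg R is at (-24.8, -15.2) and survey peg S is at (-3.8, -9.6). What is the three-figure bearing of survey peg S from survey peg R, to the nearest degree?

075°

Δeast = -3.8 − -24.8 = 21.00; Δnorth = -9.6 − -15.2 = 5.60.
Bearing = atan2(Δeast, Δnorth) mod 360° = 75.07° ≈ 075°.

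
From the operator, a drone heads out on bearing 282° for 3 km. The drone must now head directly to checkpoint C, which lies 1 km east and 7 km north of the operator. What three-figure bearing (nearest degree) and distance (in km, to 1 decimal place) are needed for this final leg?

Leg 1 (282°, 3 km): east 3 sin 282° = -2.93, north 3 cos 282° = 0.62
Current position: (-2.93, 0.62). Target: (1, 7). Remaining: Δeast = 3.93, Δnorth = 6.38.
Bearing = atan2(3.93, 6.38) mod 360° = 31.68°; distance = √((3.93)² + (6.38)²) = 7.492 km.

032°, 7.5 km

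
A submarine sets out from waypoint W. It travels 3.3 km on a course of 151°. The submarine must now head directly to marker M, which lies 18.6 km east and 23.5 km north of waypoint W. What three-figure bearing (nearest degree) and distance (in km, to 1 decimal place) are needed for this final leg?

Leg 1 (151°, 3.3 km): east 3.3 sin 151° = 1.60, north 3.3 cos 151° = -2.89
Current position: (1.60, -2.89). Target: (18.6, 23.5). Remaining: Δeast = 17.00, Δnorth = 26.39.
Bearing = atan2(17.00, 26.39) mod 360° = 32.79°; distance = √((17.00)² + (26.39)²) = 31.389 km.

033°, 31.4 km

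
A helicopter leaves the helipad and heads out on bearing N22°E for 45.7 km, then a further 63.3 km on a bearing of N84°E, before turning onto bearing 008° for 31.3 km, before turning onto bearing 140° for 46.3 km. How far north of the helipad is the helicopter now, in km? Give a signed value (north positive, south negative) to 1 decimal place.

44.5 km

Leg 1 (N22°E, 45.7 km): east 45.7 sin 22° = 17.12, north 45.7 cos 22° = 42.37
Leg 2 (N84°E, 63.3 km): east 63.3 sin 84° = 62.95, north 63.3 cos 84° = 6.62
Leg 3 (008°, 31.3 km): east 31.3 sin 8° = 4.36, north 31.3 cos 8° = 31.00
Leg 4 (140°, 46.3 km): east 46.3 sin 140° = 29.76, north 46.3 cos 140° = -35.47
Net north component: 44.52 km.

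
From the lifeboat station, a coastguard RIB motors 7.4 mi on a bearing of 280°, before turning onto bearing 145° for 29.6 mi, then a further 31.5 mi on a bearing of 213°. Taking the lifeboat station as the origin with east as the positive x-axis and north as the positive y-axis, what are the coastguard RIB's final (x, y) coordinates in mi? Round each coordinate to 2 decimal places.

(-7.47, -49.38)

Leg 1 (280°, 7.4 mi): east 7.4 sin 280° = -7.29, north 7.4 cos 280° = 1.28
Leg 2 (145°, 29.6 mi): east 29.6 sin 145° = 16.98, north 29.6 cos 145° = -24.25
Leg 3 (213°, 31.5 mi): east 31.5 sin 213° = -17.16, north 31.5 cos 213° = -26.42
Summing: -7.47 mi east, -49.38 mi north → (-7.47, -49.38).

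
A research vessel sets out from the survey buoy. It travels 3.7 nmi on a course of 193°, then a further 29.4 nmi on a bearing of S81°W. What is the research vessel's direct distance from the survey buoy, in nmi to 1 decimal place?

31.0 nmi

Leg 1 (193°, 3.7 nmi): east 3.7 sin 193° = -0.83, north 3.7 cos 193° = -3.61
Leg 2 (S81°W, 29.4 nmi): east 29.4 sin 261° = -29.04, north 29.4 cos 261° = -4.60
Net: -29.87 east, -8.20 north. Distance = √((-29.87)² + (-8.20)²) = 30.977 nmi.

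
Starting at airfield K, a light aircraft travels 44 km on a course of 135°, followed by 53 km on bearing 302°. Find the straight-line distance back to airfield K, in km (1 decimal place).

14.2 km

Leg 1 (135°, 44 km): east 44 sin 135° = 31.11, north 44 cos 135° = -31.11
Leg 2 (302°, 53 km): east 53 sin 302° = -44.95, north 53 cos 302° = 28.09
Net: -13.83 east, -3.03 north. Distance = √((-13.83)² + (-3.03)²) = 14.161 km.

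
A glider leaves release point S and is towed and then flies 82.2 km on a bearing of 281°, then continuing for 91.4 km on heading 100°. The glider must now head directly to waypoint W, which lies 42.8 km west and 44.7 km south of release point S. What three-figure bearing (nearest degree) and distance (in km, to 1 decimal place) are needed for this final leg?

230°, 68.5 km

Leg 1 (281°, 82.2 km): east 82.2 sin 281° = -80.69, north 82.2 cos 281° = 15.68
Leg 2 (100°, 91.4 km): east 91.4 sin 100° = 90.01, north 91.4 cos 100° = -15.87
Current position: (9.32, -0.19). Target: (-42.8, -44.7). Remaining: Δeast = -52.12, Δnorth = -44.51.
Bearing = atan2(-52.12, -44.51) mod 360° = 229.50°; distance = √((-52.12)² + (-44.51)²) = 68.543 km.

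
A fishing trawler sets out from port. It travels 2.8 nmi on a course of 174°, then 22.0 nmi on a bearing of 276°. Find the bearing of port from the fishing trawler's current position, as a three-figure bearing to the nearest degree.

089°

Leg 1 (174°, 2.8 nmi): east 2.8 sin 174° = 0.29, north 2.8 cos 174° = -2.78
Leg 2 (276°, 22.0 nmi): east 22.0 sin 276° = -21.88, north 22.0 cos 276° = 2.30
Net displacement: -21.59 east, -0.49 north. Direction back to start is (21.59, 0.49): bearing = atan2(21.59, 0.49) mod 360° = 88.71° ≈ 089°.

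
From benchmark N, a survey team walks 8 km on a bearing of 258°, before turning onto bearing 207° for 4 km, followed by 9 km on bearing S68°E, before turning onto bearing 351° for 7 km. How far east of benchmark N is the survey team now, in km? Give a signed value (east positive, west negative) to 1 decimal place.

Leg 1 (258°, 8 km): east 8 sin 258° = -7.83, north 8 cos 258° = -1.66
Leg 2 (207°, 4 km): east 4 sin 207° = -1.82, north 4 cos 207° = -3.56
Leg 3 (S68°E, 9 km): east 9 sin 112° = 8.34, north 9 cos 112° = -3.37
Leg 4 (351°, 7 km): east 7 sin 351° = -1.10, north 7 cos 351° = 6.91
Net east component: -2.39 km.

-2.4 km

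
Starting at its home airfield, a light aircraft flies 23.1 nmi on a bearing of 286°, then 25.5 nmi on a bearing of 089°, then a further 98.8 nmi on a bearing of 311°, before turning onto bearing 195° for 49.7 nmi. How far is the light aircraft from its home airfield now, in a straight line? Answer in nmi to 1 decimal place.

87.4 nmi

Leg 1 (286°, 23.1 nmi): east 23.1 sin 286° = -22.21, north 23.1 cos 286° = 6.37
Leg 2 (089°, 25.5 nmi): east 25.5 sin 89° = 25.50, north 25.5 cos 89° = 0.45
Leg 3 (311°, 98.8 nmi): east 98.8 sin 311° = -74.57, north 98.8 cos 311° = 64.82
Leg 4 (195°, 49.7 nmi): east 49.7 sin 195° = -12.86, north 49.7 cos 195° = -48.01
Net: -84.14 east, 23.62 north. Distance = √((-84.14)² + (23.62)²) = 87.391 nmi.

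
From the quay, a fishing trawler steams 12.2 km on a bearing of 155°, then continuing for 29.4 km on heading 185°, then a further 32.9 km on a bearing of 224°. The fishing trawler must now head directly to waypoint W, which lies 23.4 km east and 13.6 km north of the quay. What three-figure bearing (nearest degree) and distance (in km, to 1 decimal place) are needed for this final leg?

Leg 1 (155°, 12.2 km): east 12.2 sin 155° = 5.16, north 12.2 cos 155° = -11.06
Leg 2 (185°, 29.4 km): east 29.4 sin 185° = -2.56, north 29.4 cos 185° = -29.29
Leg 3 (224°, 32.9 km): east 32.9 sin 224° = -22.85, north 32.9 cos 224° = -23.67
Current position: (-20.26, -64.01). Target: (23.4, 13.6). Remaining: Δeast = 43.66, Δnorth = 77.61.
Bearing = atan2(43.66, 77.61) mod 360° = 29.36°; distance = √((43.66)² + (77.61)²) = 89.049 km.

029°, 89.0 km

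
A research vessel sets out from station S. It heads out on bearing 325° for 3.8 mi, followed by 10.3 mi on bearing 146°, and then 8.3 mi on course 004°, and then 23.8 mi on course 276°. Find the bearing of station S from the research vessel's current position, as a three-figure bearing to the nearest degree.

Leg 1 (325°, 3.8 mi): east 3.8 sin 325° = -2.18, north 3.8 cos 325° = 3.11
Leg 2 (146°, 10.3 mi): east 10.3 sin 146° = 5.76, north 10.3 cos 146° = -8.54
Leg 3 (004°, 8.3 mi): east 8.3 sin 4° = 0.58, north 8.3 cos 4° = 8.28
Leg 4 (276°, 23.8 mi): east 23.8 sin 276° = -23.67, north 23.8 cos 276° = 2.49
Net displacement: -19.51 east, 5.34 north. Direction back to start is (19.51, -5.34): bearing = atan2(19.51, -5.34) mod 360° = 105.31° ≈ 105°.

105°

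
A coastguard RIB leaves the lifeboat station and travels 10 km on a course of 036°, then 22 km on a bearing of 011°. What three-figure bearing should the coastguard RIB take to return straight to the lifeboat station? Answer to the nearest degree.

199°

Leg 1 (036°, 10 km): east 10 sin 36° = 5.88, north 10 cos 36° = 8.09
Leg 2 (011°, 22 km): east 22 sin 11° = 4.20, north 22 cos 11° = 21.60
Net displacement: 10.08 east, 29.69 north. Direction back to start is (-10.08, -29.69): bearing = atan2(-10.08, -29.69) mod 360° = 198.75° ≈ 199°.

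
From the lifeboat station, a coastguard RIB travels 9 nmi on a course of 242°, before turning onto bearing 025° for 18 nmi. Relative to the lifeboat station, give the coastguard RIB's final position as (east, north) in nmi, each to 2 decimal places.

(-0.34, 12.09)

Leg 1 (242°, 9 nmi): east 9 sin 242° = -7.95, north 9 cos 242° = -4.23
Leg 2 (025°, 18 nmi): east 18 sin 25° = 7.61, north 18 cos 25° = 16.31
Summing: -0.34 nmi east, 12.09 nmi north → (-0.34, 12.09).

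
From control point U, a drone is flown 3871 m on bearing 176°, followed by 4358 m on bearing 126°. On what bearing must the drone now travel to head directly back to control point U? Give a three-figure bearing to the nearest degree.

329°

Leg 1 (176°, 3871 m): east 3871 sin 176° = 270.03, north 3871 cos 176° = -3861.57
Leg 2 (126°, 4358 m): east 4358 sin 126° = 3525.70, north 4358 cos 126° = -2561.57
Net displacement: 3795.72 east, -6423.14 north. Direction back to start is (-3795.72, 6423.14): bearing = atan2(-3795.72, 6423.14) mod 360° = 329.42° ≈ 329°.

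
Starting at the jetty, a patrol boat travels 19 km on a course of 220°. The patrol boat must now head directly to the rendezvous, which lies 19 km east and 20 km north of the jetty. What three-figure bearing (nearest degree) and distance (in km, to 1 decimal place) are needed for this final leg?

042°, 46.6 km

Leg 1 (220°, 19 km): east 19 sin 220° = -12.21, north 19 cos 220° = -14.55
Current position: (-12.21, -14.55). Target: (19, 20). Remaining: Δeast = 31.21, Δnorth = 34.55.
Bearing = atan2(31.21, 34.55) mod 360° = 42.09°; distance = √((31.21)² + (34.55)²) = 46.565 km.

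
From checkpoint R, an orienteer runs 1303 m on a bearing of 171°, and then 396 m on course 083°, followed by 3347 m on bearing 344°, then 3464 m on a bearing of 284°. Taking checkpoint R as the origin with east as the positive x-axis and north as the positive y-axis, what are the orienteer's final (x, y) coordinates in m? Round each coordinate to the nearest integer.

(-3687, 2817)

Leg 1 (171°, 1303 m): east 1303 sin 171° = 203.83, north 1303 cos 171° = -1286.96
Leg 2 (083°, 396 m): east 396 sin 83° = 393.05, north 396 cos 83° = 48.26
Leg 3 (344°, 3347 m): east 3347 sin 344° = -922.56, north 3347 cos 344° = 3217.34
Leg 4 (284°, 3464 m): east 3464 sin 284° = -3361.10, north 3464 cos 284° = 838.02
Summing: -3686.78 m east, 2816.66 m north → (-3687, 2817).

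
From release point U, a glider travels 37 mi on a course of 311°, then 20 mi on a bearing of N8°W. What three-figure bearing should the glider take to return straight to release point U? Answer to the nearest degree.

Leg 1 (311°, 37 mi): east 37 sin 311° = -27.92, north 37 cos 311° = 24.27
Leg 2 (N8°W, 20 mi): east 20 sin 352° = -2.78, north 20 cos 352° = 19.81
Net displacement: -30.71 east, 44.08 north. Direction back to start is (30.71, -44.08): bearing = atan2(30.71, -44.08) mod 360° = 145.14° ≈ 145°.

145°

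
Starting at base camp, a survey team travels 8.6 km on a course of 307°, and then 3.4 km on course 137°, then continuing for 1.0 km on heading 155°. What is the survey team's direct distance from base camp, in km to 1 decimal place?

Leg 1 (307°, 8.6 km): east 8.6 sin 307° = -6.87, north 8.6 cos 307° = 5.18
Leg 2 (137°, 3.4 km): east 3.4 sin 137° = 2.32, north 3.4 cos 137° = -2.49
Leg 3 (155°, 1.0 km): east 1.0 sin 155° = 0.42, north 1.0 cos 155° = -0.91
Net: -4.13 east, 1.78 north. Distance = √((-4.13)² + (1.78)²) = 4.495 km.

4.5 km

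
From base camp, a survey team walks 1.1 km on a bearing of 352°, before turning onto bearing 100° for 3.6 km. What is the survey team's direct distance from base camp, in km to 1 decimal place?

Leg 1 (352°, 1.1 km): east 1.1 sin 352° = -0.15, north 1.1 cos 352° = 1.09
Leg 2 (100°, 3.6 km): east 3.6 sin 100° = 3.55, north 3.6 cos 100° = -0.63
Net: 3.39 east, 0.46 north. Distance = √((3.39)² + (0.46)²) = 3.424 km.

3.4 km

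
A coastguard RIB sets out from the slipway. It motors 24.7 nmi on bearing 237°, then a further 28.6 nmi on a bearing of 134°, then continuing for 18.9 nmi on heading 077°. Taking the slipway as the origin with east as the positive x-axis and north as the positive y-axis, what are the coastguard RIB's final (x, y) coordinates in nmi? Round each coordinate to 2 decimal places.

Leg 1 (237°, 24.7 nmi): east 24.7 sin 237° = -20.72, north 24.7 cos 237° = -13.45
Leg 2 (134°, 28.6 nmi): east 28.6 sin 134° = 20.57, north 28.6 cos 134° = -19.87
Leg 3 (077°, 18.9 nmi): east 18.9 sin 77° = 18.42, north 18.9 cos 77° = 4.25
Summing: 18.27 nmi east, -29.07 nmi north → (18.27, -29.07).

(18.27, -29.07)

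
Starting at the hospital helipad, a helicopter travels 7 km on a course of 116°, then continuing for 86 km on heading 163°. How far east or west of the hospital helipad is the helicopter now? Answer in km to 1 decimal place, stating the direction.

Leg 1 (116°, 7 km): east 7 sin 116° = 6.29, north 7 cos 116° = -3.07
Leg 2 (163°, 86 km): east 86 sin 163° = 25.14, north 86 cos 163° = -82.24
Net east component: 31.44 km.

31.4 km east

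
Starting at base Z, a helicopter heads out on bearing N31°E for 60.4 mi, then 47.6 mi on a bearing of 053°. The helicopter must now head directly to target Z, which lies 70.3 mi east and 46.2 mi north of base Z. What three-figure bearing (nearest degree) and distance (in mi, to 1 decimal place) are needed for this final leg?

178°, 34.2 mi

Leg 1 (N31°E, 60.4 mi): east 60.4 sin 31° = 31.11, north 60.4 cos 31° = 51.77
Leg 2 (053°, 47.6 mi): east 47.6 sin 53° = 38.02, north 47.6 cos 53° = 28.65
Current position: (69.12, 80.42). Target: (70.3, 46.2). Remaining: Δeast = 1.18, Δnorth = -34.22.
Bearing = atan2(1.18, -34.22) mod 360° = 178.03°; distance = √((1.18)² + (-34.22)²) = 34.240 mi.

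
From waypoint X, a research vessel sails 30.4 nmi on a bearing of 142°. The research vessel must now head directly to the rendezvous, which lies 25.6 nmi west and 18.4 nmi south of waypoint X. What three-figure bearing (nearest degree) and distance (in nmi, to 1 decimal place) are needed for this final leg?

277°, 44.7 nmi

Leg 1 (142°, 30.4 nmi): east 30.4 sin 142° = 18.72, north 30.4 cos 142° = -23.96
Current position: (18.72, -23.96). Target: (-25.6, -18.4). Remaining: Δeast = -44.32, Δnorth = 5.56.
Bearing = atan2(-44.32, 5.56) mod 360° = 277.15°; distance = √((-44.32)² + (5.56)²) = 44.663 nmi.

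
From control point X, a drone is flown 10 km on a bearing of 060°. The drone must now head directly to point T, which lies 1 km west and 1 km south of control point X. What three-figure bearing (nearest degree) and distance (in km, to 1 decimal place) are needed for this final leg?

238°, 11.4 km

Leg 1 (060°, 10 km): east 10 sin 60° = 8.66, north 10 cos 60° = 5.00
Current position: (8.66, 5.00). Target: (-1, -1). Remaining: Δeast = -9.66, Δnorth = -6.00.
Bearing = atan2(-9.66, -6.00) mod 360° = 238.16°; distance = √((-9.66)² + (-6.00)²) = 11.372 km.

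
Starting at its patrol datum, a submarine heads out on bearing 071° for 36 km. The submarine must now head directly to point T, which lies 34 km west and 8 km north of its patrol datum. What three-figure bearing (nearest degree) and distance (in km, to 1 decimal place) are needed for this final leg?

267°, 68.1 km

Leg 1 (071°, 36 km): east 36 sin 71° = 34.04, north 36 cos 71° = 11.72
Current position: (34.04, 11.72). Target: (-34, 8). Remaining: Δeast = -68.04, Δnorth = -3.72.
Bearing = atan2(-68.04, -3.72) mod 360° = 266.87°; distance = √((-68.04)² + (-3.72)²) = 68.140 km.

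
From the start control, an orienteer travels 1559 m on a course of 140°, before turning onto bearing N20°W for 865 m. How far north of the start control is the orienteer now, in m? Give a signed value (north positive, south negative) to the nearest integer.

-381 m

Leg 1 (140°, 1559 m): east 1559 sin 140° = 1002.11, north 1559 cos 140° = -1194.26
Leg 2 (N20°W, 865 m): east 865 sin 340° = -295.85, north 865 cos 340° = 812.83
Net north component: -381.43 m.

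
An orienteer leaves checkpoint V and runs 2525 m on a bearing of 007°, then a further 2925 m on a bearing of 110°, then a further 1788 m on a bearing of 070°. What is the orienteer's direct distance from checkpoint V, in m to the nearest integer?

Leg 1 (007°, 2525 m): east 2525 sin 7° = 307.72, north 2525 cos 7° = 2506.18
Leg 2 (110°, 2925 m): east 2925 sin 110° = 2748.60, north 2925 cos 110° = -1000.41
Leg 3 (070°, 1788 m): east 1788 sin 70° = 1680.17, north 1788 cos 70° = 611.53
Net: 4736.49 east, 2117.30 north. Distance = √((4736.49)² + (2117.30)²) = 5188.190 m.

5188 m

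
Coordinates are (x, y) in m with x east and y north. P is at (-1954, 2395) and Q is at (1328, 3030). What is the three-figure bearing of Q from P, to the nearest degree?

079°

Δeast = 1328 − -1954 = 3282.00; Δnorth = 3030 − 2395 = 635.00.
Bearing = atan2(Δeast, Δnorth) mod 360° = 79.05° ≈ 079°.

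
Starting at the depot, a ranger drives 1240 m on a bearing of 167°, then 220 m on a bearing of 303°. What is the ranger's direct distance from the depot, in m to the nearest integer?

Leg 1 (167°, 1240 m): east 1240 sin 167° = 278.94, north 1240 cos 167° = -1208.22
Leg 2 (303°, 220 m): east 220 sin 303° = -184.51, north 220 cos 303° = 119.82
Net: 94.43 east, -1088.40 north. Distance = √((94.43)² + (-1088.40)²) = 1092.487 m.

1092 m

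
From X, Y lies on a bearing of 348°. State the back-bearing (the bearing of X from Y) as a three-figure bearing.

168°

Back-bearing = 348° − 180° = 168°.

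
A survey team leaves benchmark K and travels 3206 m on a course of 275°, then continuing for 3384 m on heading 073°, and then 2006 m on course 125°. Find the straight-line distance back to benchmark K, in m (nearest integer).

1690 m

Leg 1 (275°, 3206 m): east 3206 sin 275° = -3193.80, north 3206 cos 275° = 279.42
Leg 2 (073°, 3384 m): east 3384 sin 73° = 3236.14, north 3384 cos 73° = 989.39
Leg 3 (125°, 2006 m): east 2006 sin 125° = 1643.22, north 2006 cos 125° = -1150.59
Net: 1685.55 east, 118.21 north. Distance = √((1685.55)² + (118.21)²) = 1689.694 m.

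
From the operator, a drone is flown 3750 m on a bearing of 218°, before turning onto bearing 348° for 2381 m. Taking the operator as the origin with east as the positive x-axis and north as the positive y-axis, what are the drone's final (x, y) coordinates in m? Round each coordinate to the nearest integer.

(-2804, -626)

Leg 1 (218°, 3750 m): east 3750 sin 218° = -2308.73, north 3750 cos 218° = -2955.04
Leg 2 (348°, 2381 m): east 2381 sin 348° = -495.04, north 2381 cos 348° = 2328.97
Summing: -2803.77 m east, -626.07 m north → (-2804, -626).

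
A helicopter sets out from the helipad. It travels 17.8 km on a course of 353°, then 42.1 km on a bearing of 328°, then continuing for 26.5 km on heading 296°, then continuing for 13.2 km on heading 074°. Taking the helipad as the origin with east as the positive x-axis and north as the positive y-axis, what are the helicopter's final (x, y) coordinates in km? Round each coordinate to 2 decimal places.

Leg 1 (353°, 17.8 km): east 17.8 sin 353° = -2.17, north 17.8 cos 353° = 17.67
Leg 2 (328°, 42.1 km): east 42.1 sin 328° = -22.31, north 42.1 cos 328° = 35.70
Leg 3 (296°, 26.5 km): east 26.5 sin 296° = -23.82, north 26.5 cos 296° = 11.62
Leg 4 (074°, 13.2 km): east 13.2 sin 74° = 12.69, north 13.2 cos 74° = 3.64
Summing: -35.61 km east, 68.63 km north → (-35.61, 68.63).

(-35.61, 68.63)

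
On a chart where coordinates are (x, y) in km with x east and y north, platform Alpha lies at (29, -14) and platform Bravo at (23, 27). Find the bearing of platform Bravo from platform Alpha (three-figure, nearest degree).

352°

Δeast = 23 − 29 = -6.00; Δnorth = 27 − -14 = 41.00.
Bearing = atan2(Δeast, Δnorth) mod 360° = 351.67° ≈ 352°.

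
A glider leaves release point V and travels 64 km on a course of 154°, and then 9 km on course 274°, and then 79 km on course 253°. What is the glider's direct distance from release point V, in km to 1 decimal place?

97.9 km

Leg 1 (154°, 64 km): east 64 sin 154° = 28.06, north 64 cos 154° = -57.52
Leg 2 (274°, 9 km): east 9 sin 274° = -8.98, north 9 cos 274° = 0.63
Leg 3 (253°, 79 km): east 79 sin 253° = -75.55, north 79 cos 253° = -23.10
Net: -56.47 east, -79.99 north. Distance = √((-56.47)² + (-79.99)²) = 97.917 km.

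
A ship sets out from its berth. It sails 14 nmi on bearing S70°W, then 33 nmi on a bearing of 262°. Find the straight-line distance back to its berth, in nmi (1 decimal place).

Leg 1 (S70°W, 14 nmi): east 14 sin 250° = -13.16, north 14 cos 250° = -4.79
Leg 2 (262°, 33 nmi): east 33 sin 262° = -32.68, north 33 cos 262° = -4.59
Net: -45.83 east, -9.38 north. Distance = √((-45.83)² + (-9.38)²) = 46.785 nmi.

46.8 nmi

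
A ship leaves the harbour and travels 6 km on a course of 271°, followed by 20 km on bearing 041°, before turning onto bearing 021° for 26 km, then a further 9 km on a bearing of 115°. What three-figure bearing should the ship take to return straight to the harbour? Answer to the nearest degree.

Leg 1 (271°, 6 km): east 6 sin 271° = -6.00, north 6 cos 271° = 0.10
Leg 2 (041°, 20 km): east 20 sin 41° = 13.12, north 20 cos 41° = 15.09
Leg 3 (021°, 26 km): east 26 sin 21° = 9.32, north 26 cos 21° = 24.27
Leg 4 (115°, 9 km): east 9 sin 115° = 8.16, north 9 cos 115° = -3.80
Net displacement: 24.60 east, 35.67 north. Direction back to start is (-24.60, -35.67): bearing = atan2(-24.60, -35.67) mod 360° = 214.59° ≈ 215°.

215°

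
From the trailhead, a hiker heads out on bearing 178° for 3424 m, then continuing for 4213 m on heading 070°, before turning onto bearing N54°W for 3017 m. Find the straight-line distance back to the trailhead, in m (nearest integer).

1651 m

Leg 1 (178°, 3424 m): east 3424 sin 178° = 119.50, north 3424 cos 178° = -3421.91
Leg 2 (070°, 4213 m): east 4213 sin 70° = 3958.93, north 4213 cos 70° = 1440.93
Leg 3 (N54°W, 3017 m): east 3017 sin 306° = -2440.80, north 3017 cos 306° = 1773.35
Net: 1637.62 east, -207.64 north. Distance = √((1637.62)² + (-207.64)²) = 1650.727 m.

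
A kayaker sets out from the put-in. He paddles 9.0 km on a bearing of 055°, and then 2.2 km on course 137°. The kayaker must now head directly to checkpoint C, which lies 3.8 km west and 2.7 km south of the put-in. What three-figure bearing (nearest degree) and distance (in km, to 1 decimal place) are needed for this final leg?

244°, 14.1 km

Leg 1 (055°, 9.0 km): east 9.0 sin 55° = 7.37, north 9.0 cos 55° = 5.16
Leg 2 (137°, 2.2 km): east 2.2 sin 137° = 1.50, north 2.2 cos 137° = -1.61
Current position: (8.87, 3.55). Target: (-3.8, -2.7). Remaining: Δeast = -12.67, Δnorth = -6.25.
Bearing = atan2(-12.67, -6.25) mod 360° = 243.74°; distance = √((-12.67)² + (-6.25)²) = 14.132 km.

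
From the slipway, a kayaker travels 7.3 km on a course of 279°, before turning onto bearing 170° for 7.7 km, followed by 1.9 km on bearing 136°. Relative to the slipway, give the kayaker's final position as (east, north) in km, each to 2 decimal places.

(-4.55, -7.81)

Leg 1 (279°, 7.3 km): east 7.3 sin 279° = -7.21, north 7.3 cos 279° = 1.14
Leg 2 (170°, 7.7 km): east 7.7 sin 170° = 1.34, north 7.7 cos 170° = -7.58
Leg 3 (136°, 1.9 km): east 1.9 sin 136° = 1.32, north 1.9 cos 136° = -1.37
Summing: -4.55 km east, -7.81 km north → (-4.55, -7.81).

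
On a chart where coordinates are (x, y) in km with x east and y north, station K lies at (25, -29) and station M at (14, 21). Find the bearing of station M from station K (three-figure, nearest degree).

Δeast = 14 − 25 = -11.00; Δnorth = 21 − -29 = 50.00.
Bearing = atan2(Δeast, Δnorth) mod 360° = 347.59° ≈ 348°.

348°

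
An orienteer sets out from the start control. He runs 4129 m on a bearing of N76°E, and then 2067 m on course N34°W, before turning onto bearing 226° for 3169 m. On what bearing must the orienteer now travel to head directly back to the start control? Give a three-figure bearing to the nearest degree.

228°

Leg 1 (N76°E, 4129 m): east 4129 sin 76° = 4006.35, north 4129 cos 76° = 998.90
Leg 2 (N34°W, 2067 m): east 2067 sin 326° = -1155.85, north 2067 cos 326° = 1713.62
Leg 3 (226°, 3169 m): east 3169 sin 226° = -2279.59, north 3169 cos 226° = -2201.37
Net displacement: 570.91 east, 511.14 north. Direction back to start is (-570.91, -511.14): bearing = atan2(-570.91, -511.14) mod 360° = 228.16° ≈ 228°.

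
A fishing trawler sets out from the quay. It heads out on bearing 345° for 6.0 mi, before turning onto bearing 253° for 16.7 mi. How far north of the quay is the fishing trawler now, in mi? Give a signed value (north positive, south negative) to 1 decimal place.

Leg 1 (345°, 6.0 mi): east 6.0 sin 345° = -1.55, north 6.0 cos 345° = 5.80
Leg 2 (253°, 16.7 mi): east 16.7 sin 253° = -15.97, north 16.7 cos 253° = -4.88
Net north component: 0.91 mi.

0.9 mi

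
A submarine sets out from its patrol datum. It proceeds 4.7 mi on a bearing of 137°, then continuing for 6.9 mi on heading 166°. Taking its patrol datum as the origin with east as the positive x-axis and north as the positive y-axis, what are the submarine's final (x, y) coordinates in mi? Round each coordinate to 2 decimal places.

(4.87, -10.13)

Leg 1 (137°, 4.7 mi): east 4.7 sin 137° = 3.21, north 4.7 cos 137° = -3.44
Leg 2 (166°, 6.9 mi): east 6.9 sin 166° = 1.67, north 6.9 cos 166° = -6.70
Summing: 4.87 mi east, -10.13 mi north → (4.87, -10.13).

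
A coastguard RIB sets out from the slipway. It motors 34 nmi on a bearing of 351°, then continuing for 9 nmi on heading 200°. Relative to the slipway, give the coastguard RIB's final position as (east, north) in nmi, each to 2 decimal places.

(-8.40, 25.12)

Leg 1 (351°, 34 nmi): east 34 sin 351° = -5.32, north 34 cos 351° = 33.58
Leg 2 (200°, 9 nmi): east 9 sin 200° = -3.08, north 9 cos 200° = -8.46
Summing: -8.40 nmi east, 25.12 nmi north → (-8.40, 25.12).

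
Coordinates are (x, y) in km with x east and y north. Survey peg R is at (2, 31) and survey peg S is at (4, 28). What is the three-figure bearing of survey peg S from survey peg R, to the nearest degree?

Δeast = 4 − 2 = 2.00; Δnorth = 28 − 31 = -3.00.
Bearing = atan2(Δeast, Δnorth) mod 360° = 146.31° ≈ 146°.

146°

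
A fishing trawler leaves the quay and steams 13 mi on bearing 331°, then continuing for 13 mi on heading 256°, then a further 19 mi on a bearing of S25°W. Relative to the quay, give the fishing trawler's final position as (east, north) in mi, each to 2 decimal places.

Leg 1 (331°, 13 mi): east 13 sin 331° = -6.30, north 13 cos 331° = 11.37
Leg 2 (256°, 13 mi): east 13 sin 256° = -12.61, north 13 cos 256° = -3.14
Leg 3 (S25°W, 19 mi): east 19 sin 205° = -8.03, north 19 cos 205° = -17.22
Summing: -26.95 mi east, -8.99 mi north → (-26.95, -8.99).

(-26.95, -8.99)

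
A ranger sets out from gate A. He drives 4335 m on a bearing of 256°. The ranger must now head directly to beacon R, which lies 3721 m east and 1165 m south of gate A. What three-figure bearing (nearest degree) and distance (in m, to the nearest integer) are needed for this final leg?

091°, 7928 m

Leg 1 (256°, 4335 m): east 4335 sin 256° = -4206.23, north 4335 cos 256° = -1048.73
Current position: (-4206.23, -1048.73). Target: (3721, -1165). Remaining: Δeast = 7927.23, Δnorth = -116.27.
Bearing = atan2(7927.23, -116.27) mod 360° = 90.84°; distance = √((7927.23)² + (-116.27)²) = 7928.085 m.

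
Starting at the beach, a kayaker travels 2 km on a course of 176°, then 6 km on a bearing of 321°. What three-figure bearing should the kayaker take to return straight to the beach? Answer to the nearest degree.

Leg 1 (176°, 2 km): east 2 sin 176° = 0.14, north 2 cos 176° = -2.00
Leg 2 (321°, 6 km): east 6 sin 321° = -3.78, north 6 cos 321° = 4.66
Net displacement: -3.64 east, 2.67 north. Direction back to start is (3.64, -2.67): bearing = atan2(3.64, -2.67) mod 360° = 126.26° ≈ 126°.

126°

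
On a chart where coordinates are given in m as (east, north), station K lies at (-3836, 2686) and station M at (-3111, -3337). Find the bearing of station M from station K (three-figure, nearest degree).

Δeast = -3111 − -3836 = 725.00; Δnorth = -3337 − 2686 = -6023.00.
Bearing = atan2(Δeast, Δnorth) mod 360° = 173.14° ≈ 173°.

173°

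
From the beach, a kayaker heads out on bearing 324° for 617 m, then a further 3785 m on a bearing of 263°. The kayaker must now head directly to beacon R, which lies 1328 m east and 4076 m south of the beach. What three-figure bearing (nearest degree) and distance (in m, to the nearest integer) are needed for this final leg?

Leg 1 (324°, 617 m): east 617 sin 324° = -362.66, north 617 cos 324° = 499.16
Leg 2 (263°, 3785 m): east 3785 sin 263° = -3756.79, north 3785 cos 263° = -461.28
Current position: (-4119.45, 37.89). Target: (1328, -4076). Remaining: Δeast = 5447.45, Δnorth = -4113.89.
Bearing = atan2(5447.45, -4113.89) mod 360° = 127.06°; distance = √((5447.45)² + (-4113.89)²) = 6826.331 m.

127°, 6826 m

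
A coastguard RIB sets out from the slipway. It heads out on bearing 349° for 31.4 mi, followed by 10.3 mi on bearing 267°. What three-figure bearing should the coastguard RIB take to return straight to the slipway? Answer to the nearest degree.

152°

Leg 1 (349°, 31.4 mi): east 31.4 sin 349° = -5.99, north 31.4 cos 349° = 30.82
Leg 2 (267°, 10.3 mi): east 10.3 sin 267° = -10.29, north 10.3 cos 267° = -0.54
Net displacement: -16.28 east, 30.28 north. Direction back to start is (16.28, -30.28): bearing = atan2(16.28, -30.28) mod 360° = 151.74° ≈ 152°.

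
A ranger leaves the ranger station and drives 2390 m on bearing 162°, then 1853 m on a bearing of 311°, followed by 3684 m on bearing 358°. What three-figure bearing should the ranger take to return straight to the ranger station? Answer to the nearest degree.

Leg 1 (162°, 2390 m): east 2390 sin 162° = 738.55, north 2390 cos 162° = -2273.03
Leg 2 (311°, 1853 m): east 1853 sin 311° = -1398.48, north 1853 cos 311° = 1215.68
Leg 3 (358°, 3684 m): east 3684 sin 358° = -128.57, north 3684 cos 358° = 3681.76
Net displacement: -788.50 east, 2624.41 north. Direction back to start is (788.50, -2624.41): bearing = atan2(788.50, -2624.41) mod 360° = 163.28° ≈ 163°.

163°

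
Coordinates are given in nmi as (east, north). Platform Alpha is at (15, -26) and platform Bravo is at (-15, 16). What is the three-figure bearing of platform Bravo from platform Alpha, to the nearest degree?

324°

Δeast = -15 − 15 = -30.00; Δnorth = 16 − -26 = 42.00.
Bearing = atan2(Δeast, Δnorth) mod 360° = 324.46° ≈ 324°.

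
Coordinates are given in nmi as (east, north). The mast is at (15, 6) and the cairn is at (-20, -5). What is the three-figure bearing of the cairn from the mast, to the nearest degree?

253°

Δeast = -20 − 15 = -35.00; Δnorth = -5 − 6 = -11.00.
Bearing = atan2(Δeast, Δnorth) mod 360° = 252.55° ≈ 253°.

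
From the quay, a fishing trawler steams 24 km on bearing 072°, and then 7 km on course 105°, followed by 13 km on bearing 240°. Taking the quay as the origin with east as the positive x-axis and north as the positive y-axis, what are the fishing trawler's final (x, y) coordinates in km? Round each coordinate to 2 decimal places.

(18.33, -0.90)

Leg 1 (072°, 24 km): east 24 sin 72° = 22.83, north 24 cos 72° = 7.42
Leg 2 (105°, 7 km): east 7 sin 105° = 6.76, north 7 cos 105° = -1.81
Leg 3 (240°, 13 km): east 13 sin 240° = -11.26, north 13 cos 240° = -6.50
Summing: 18.33 km east, -0.90 km north → (18.33, -0.90).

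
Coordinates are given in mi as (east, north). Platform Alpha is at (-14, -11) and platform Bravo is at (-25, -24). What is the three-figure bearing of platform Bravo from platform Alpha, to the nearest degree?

220°

Δeast = -25 − -14 = -11.00; Δnorth = -24 − -11 = -13.00.
Bearing = atan2(Δeast, Δnorth) mod 360° = 220.24° ≈ 220°.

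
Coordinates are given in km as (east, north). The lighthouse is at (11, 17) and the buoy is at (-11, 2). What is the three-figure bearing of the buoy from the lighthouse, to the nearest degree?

236°

Δeast = -11 − 11 = -22.00; Δnorth = 2 − 17 = -15.00.
Bearing = atan2(Δeast, Δnorth) mod 360° = 235.71° ≈ 236°.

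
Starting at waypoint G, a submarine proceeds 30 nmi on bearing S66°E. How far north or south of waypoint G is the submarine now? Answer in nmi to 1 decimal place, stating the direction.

Leg 1 (S66°E, 30 nmi): east 30 sin 114° = 27.41, north 30 cos 114° = -12.20
Net north component: -12.20 nmi.

12.2 nmi south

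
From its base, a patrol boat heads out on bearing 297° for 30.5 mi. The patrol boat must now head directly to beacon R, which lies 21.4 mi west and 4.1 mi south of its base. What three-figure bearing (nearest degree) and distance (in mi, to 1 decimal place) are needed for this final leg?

Leg 1 (297°, 30.5 mi): east 30.5 sin 297° = -27.18, north 30.5 cos 297° = 13.85
Current position: (-27.18, 13.85). Target: (-21.4, -4.1). Remaining: Δeast = 5.78, Δnorth = -17.95.
Bearing = atan2(5.78, -17.95) mod 360° = 162.16°; distance = √((5.78)² + (-17.95)²) = 18.853 mi.

162°, 18.9 mi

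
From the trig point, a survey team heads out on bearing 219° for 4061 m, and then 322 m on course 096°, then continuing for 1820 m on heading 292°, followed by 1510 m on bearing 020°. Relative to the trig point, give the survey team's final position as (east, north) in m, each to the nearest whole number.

(-3406, -1089)

Leg 1 (219°, 4061 m): east 4061 sin 219° = -2555.67, north 4061 cos 219° = -3155.99
Leg 2 (096°, 322 m): east 322 sin 96° = 320.24, north 322 cos 96° = -33.66
Leg 3 (292°, 1820 m): east 1820 sin 292° = -1687.47, north 1820 cos 292° = 681.78
Leg 4 (020°, 1510 m): east 1510 sin 20° = 516.45, north 1510 cos 20° = 1418.94
Summing: -3406.46 m east, -1088.93 m north → (-3406, -1089).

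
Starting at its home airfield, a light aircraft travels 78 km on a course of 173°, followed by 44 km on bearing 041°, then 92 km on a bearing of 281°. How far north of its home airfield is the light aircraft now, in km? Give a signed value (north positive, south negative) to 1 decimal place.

-26.7 km

Leg 1 (173°, 78 km): east 78 sin 173° = 9.51, north 78 cos 173° = -77.42
Leg 2 (041°, 44 km): east 44 sin 41° = 28.87, north 44 cos 41° = 33.21
Leg 3 (281°, 92 km): east 92 sin 281° = -90.31, north 92 cos 281° = 17.55
Net north component: -26.66 km.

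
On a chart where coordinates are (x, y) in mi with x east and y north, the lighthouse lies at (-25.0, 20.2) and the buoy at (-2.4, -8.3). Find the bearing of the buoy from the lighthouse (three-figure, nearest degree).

Δeast = -2.4 − -25.0 = 22.60; Δnorth = -8.3 − 20.2 = -28.50.
Bearing = atan2(Δeast, Δnorth) mod 360° = 141.59° ≈ 142°.

142°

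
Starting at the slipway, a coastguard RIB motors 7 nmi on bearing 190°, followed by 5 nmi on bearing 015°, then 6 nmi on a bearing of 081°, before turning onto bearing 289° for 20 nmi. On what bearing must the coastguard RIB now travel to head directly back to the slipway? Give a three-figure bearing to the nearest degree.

113°

Leg 1 (190°, 7 nmi): east 7 sin 190° = -1.22, north 7 cos 190° = -6.89
Leg 2 (015°, 5 nmi): east 5 sin 15° = 1.29, north 5 cos 15° = 4.83
Leg 3 (081°, 6 nmi): east 6 sin 81° = 5.93, north 6 cos 81° = 0.94
Leg 4 (289°, 20 nmi): east 20 sin 289° = -18.91, north 20 cos 289° = 6.51
Net displacement: -12.91 east, 5.39 north. Direction back to start is (12.91, -5.39): bearing = atan2(12.91, -5.39) mod 360° = 112.65° ≈ 113°.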